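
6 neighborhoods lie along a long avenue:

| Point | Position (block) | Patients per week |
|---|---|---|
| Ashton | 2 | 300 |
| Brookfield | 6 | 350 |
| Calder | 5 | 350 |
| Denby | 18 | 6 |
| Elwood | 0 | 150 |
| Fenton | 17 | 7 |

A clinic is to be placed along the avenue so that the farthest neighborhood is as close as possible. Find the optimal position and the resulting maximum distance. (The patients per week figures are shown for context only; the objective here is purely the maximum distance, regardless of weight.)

location 9, max distance 9

The 1-center on a line is the midpoint of the two extreme points: leftmost at 0, rightmost at 18.
Optimal location = (0 + 18)/2 = 9; maximum distance = (18 − 0)/2 = 9.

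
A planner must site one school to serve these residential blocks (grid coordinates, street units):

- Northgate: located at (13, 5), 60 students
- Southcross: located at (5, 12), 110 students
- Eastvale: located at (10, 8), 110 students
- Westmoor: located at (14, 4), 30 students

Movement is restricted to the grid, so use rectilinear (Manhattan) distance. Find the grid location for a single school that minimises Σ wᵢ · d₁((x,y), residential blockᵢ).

(10, 8)

Manhattan distance separates: Σwᵢ(|x−xᵢ|+|y−yᵢ|) = Σwᵢ|x−xᵢ| + Σwᵢ|y−yᵢ|, so x and y are optimised independently as 1-D weighted medians.
Total weight W = 310; half = 155.
x-coordinate, sorted with cumulative weight:
  x=5 (Southcross, w=110) cum 110
  x=10 (Eastvale, w=110) cum 220  ← median
  x=13 (Northgate, w=60) cum 280
  x=14 (Westmoor, w=30) cum 310
⇒ x* = 10
y-coordinate, sorted with cumulative weight:
  y=4 (Westmoor, w=30) cum 30
  y=5 (Northgate, w=60) cum 90
  y=8 (Eastvale, w=110) cum 200  ← median
  y=12 (Southcross, w=110) cum 310
⇒ y* = 8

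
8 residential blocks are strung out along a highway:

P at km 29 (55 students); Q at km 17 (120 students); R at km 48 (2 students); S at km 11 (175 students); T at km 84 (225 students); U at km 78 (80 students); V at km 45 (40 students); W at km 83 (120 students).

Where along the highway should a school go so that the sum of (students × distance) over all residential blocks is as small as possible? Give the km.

x = 78

For a sum of weighted absolute distances on a line, the optimum is the weighted median (not the mean). Total weight W = 817; half-weight = 408.5.
Sort by position and accumulate weight:
  km 11 (S, w=175) → cum 175
  km 17 (Q, w=120) → cum 295
  km 29 (P, w=55) → cum 350
  km 45 (V, w=40) → cum 390
  km 48 (R, w=2) → cum 392
  km 78 (U, w=80) → cum 472  ≥ 408.5 → median here
  km 83 (W, w=120) → cum 592
  km 84 (T, w=225) → cum 817
Optimal location: km 78.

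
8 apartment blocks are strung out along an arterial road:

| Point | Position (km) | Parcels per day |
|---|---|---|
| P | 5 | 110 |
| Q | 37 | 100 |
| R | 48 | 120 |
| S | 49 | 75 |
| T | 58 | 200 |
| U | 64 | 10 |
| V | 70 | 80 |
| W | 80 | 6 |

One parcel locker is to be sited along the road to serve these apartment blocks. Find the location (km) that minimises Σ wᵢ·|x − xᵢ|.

x = 49

For a sum of weighted absolute distances on a line, the optimum is the weighted median (not the mean). Total weight W = 701; half-weight = 350.5.
Sort by position and accumulate weight:
  km 5 (P, w=110) → cum 110
  km 37 (Q, w=100) → cum 210
  km 48 (R, w=120) → cum 330
  km 49 (S, w=75) → cum 405  ≥ 350.5 → median here
  km 58 (T, w=200) → cum 605
  km 64 (U, w=10) → cum 615
  km 70 (V, w=80) → cum 695
  km 80 (W, w=6) → cum 701
Optimal location: km 49.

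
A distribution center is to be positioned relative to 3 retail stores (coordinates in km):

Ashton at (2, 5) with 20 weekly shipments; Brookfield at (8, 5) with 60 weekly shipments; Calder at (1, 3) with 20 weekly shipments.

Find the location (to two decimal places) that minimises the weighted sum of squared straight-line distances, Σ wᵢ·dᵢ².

The minimiser of Σwᵢ‖p−pᵢ‖² is the weighted centroid p* = (Σwᵢpᵢ)/(Σwᵢ).
Σwᵢ = 100.
Σwᵢxᵢ = 20·2 + 60·8 + 20·1 = 540.
Σwᵢyᵢ = 20·5 + 60·5 + 20·3 = 460.
x* = 540/100 = 5.40, y* = 460/100 = 4.60.

(5.40, 4.60)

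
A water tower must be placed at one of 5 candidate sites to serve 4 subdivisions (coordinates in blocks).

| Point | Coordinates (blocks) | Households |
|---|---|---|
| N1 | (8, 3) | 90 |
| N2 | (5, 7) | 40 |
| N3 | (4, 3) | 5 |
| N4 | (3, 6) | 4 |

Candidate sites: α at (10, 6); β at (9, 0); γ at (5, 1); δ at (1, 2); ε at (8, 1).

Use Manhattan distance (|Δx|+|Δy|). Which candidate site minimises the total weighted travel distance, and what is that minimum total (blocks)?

Total weighted distance at each candidate:
  α (10, 6): total = 763
  β (9, 0): total = 888
  γ (5, 1): total = 733
  δ (1, 2): total = 1124
  ε (8, 1): total = 610
Minimum is at ε with total 610 blocks.

ε, total 610 blocks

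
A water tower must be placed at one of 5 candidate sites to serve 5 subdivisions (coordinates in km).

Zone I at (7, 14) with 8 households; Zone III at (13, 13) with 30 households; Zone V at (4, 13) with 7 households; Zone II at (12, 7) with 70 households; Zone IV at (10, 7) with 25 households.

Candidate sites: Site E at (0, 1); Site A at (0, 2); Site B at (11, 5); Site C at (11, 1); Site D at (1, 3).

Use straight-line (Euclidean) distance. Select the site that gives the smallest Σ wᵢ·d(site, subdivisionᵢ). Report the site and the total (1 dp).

Site B, total 613.0 km

Total weighted distance at each candidate:
  Site E (0, 1): total = 1968.1
  Site A (0, 2): total = 1893.5
  Site B (11, 5): total = 613.0
  Site C (11, 1): total = 1148.9
  Site D (1, 3): total = 1707.5
Minimum is at Site B with total 613.0 km.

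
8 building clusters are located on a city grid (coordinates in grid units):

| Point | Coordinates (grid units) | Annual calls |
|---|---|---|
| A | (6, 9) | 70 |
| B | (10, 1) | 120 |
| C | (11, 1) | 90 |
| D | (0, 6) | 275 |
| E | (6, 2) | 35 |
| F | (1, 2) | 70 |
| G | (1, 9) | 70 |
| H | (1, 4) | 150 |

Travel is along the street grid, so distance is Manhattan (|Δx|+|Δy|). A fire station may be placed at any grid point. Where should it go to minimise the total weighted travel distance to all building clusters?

(1, 4)

Manhattan distance separates: Σwᵢ(|x−xᵢ|+|y−yᵢ|) = Σwᵢ|x−xᵢ| + Σwᵢ|y−yᵢ|, so x and y are optimised independently as 1-D weighted medians.
Total weight W = 880; half = 440.
x-coordinate, sorted with cumulative weight:
  x=0 (D, w=275) cum 275
  x=1 (F, w=70) cum 345
  x=1 (G, w=70) cum 415
  x=1 (H, w=150) cum 565  ← median
  x=6 (A, w=70) cum 635
  x=6 (E, w=35) cum 670
  x=10 (B, w=120) cum 790
  x=11 (C, w=90) cum 880
⇒ x* = 1
y-coordinate, sorted with cumulative weight:
  y=1 (B, w=120) cum 120
  y=1 (C, w=90) cum 210
  y=2 (E, w=35) cum 245
  y=2 (F, w=70) cum 315
  y=4 (H, w=150) cum 465  ← median
  y=6 (D, w=275) cum 740
  y=9 (A, w=70) cum 810
  y=9 (G, w=70) cum 880
⇒ y* = 4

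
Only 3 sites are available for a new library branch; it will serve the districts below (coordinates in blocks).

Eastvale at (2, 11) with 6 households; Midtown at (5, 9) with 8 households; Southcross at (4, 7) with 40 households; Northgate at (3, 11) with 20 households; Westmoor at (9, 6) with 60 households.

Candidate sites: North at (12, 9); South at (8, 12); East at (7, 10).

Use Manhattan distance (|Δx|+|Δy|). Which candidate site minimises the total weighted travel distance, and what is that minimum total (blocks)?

East, total 760 blocks

Total weighted distance at each candidate:
  North (12, 9): total = 1108
  South (8, 12): total = 990
  East (7, 10): total = 760
Minimum is at East with total 760 blocks.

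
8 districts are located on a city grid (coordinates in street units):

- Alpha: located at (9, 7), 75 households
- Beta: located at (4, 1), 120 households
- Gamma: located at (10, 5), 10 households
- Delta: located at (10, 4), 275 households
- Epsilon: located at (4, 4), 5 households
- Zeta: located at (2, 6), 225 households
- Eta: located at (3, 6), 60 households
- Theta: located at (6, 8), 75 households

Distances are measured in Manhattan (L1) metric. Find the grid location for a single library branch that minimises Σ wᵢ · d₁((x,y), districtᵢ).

(6, 6)

Manhattan distance separates: Σwᵢ(|x−xᵢ|+|y−yᵢ|) = Σwᵢ|x−xᵢ| + Σwᵢ|y−yᵢ|, so x and y are optimised independently as 1-D weighted medians.
Total weight W = 845; half = 422.5.
x-coordinate, sorted with cumulative weight:
  x=2 (Zeta, w=225) cum 225
  x=3 (Eta, w=60) cum 285
  x=4 (Beta, w=120) cum 405
  x=4 (Epsilon, w=5) cum 410
  x=6 (Theta, w=75) cum 485  ← median
  x=9 (Alpha, w=75) cum 560
  x=10 (Gamma, w=10) cum 570
  x=10 (Delta, w=275) cum 845
⇒ x* = 6
y-coordinate, sorted with cumulative weight:
  y=1 (Beta, w=120) cum 120
  y=4 (Delta, w=275) cum 395
  y=4 (Epsilon, w=5) cum 400
  y=5 (Gamma, w=10) cum 410
  y=6 (Zeta, w=225) cum 635  ← median
  y=6 (Eta, w=60) cum 695
  y=7 (Alpha, w=75) cum 770
  y=8 (Theta, w=75) cum 845
⇒ y* = 6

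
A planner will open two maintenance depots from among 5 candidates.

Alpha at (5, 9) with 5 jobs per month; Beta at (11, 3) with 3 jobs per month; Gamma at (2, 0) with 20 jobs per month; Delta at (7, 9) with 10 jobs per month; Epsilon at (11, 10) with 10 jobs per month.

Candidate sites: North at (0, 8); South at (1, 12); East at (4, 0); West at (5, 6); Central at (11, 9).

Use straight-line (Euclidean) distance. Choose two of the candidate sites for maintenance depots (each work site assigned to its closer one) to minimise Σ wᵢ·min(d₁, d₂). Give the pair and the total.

Evaluate every pair (each demand assigned to the nearer of the two):
  {East, Central}: total = 138.0
  {East, West}: total = 183.3
  {West, Central}: total = 213.2
  {South, East}: total = 256.9
  {North, Central}: total = 258.4
  {North, East}: total = 270.9
  {North, West}: total = 277.5
  {South, West}: total = 277.5
  {South, Central}: total = 333.8
  {North, South}: total = 395.2
Best pair: {East, Central} with total 138.0.

{East, Central}, total 138.0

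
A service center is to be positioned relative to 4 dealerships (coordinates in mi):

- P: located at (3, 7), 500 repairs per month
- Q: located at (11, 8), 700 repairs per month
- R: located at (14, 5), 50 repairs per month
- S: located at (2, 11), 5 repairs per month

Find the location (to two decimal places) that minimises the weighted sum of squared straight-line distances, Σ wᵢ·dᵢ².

The minimiser of Σwᵢ‖p−pᵢ‖² is the weighted centroid p* = (Σwᵢpᵢ)/(Σwᵢ).
Σwᵢ = 1255.
Σwᵢxᵢ = 500·3 + 700·11 + 50·14 + 5·2 = 9910.
Σwᵢyᵢ = 500·7 + 700·8 + 50·5 + 5·11 = 9405.
x* = 9910/1255 = 7.90, y* = 9405/1255 = 7.49.

(7.90, 7.49)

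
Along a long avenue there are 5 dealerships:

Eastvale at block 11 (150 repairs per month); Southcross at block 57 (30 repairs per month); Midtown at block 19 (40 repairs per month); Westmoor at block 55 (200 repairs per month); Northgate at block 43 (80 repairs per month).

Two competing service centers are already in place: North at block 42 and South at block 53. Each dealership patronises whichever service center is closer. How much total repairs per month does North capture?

The indifferent point is the midpoint (42+53)/2 = 47.5; dealerships left of it (closer to North at 42) go to North, those right go to South.
  Eastvale at 11 (w=150) → North
  Midtown at 19 (w=40) → North
  Northgate at 43 (w=80) → North
  Westmoor at 55 (w=200) → South
  Southcross at 57 (w=30) → South
North captures 270; South captures 230.

270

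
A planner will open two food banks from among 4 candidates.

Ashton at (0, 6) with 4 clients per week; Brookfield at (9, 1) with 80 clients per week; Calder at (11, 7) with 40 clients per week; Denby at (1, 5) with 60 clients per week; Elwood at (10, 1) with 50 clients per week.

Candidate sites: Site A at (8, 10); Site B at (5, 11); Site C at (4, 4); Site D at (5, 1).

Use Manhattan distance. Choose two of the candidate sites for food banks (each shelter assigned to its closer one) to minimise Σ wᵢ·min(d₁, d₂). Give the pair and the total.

Evaluate every pair (each demand assigned to the nearer of the two):
  {Site C, Site D}: total = 1234
  {Site A, Site D}: total = 1330
  {Site B, Site D}: total = 1490
  {Site A, Site C}: total = 1594
  {Site B, Site C}: total = 1754
  {Site A, Site B}: total = 2230
Best pair: {Site C, Site D} with total 1234.

{Site C, Site D}, total 1234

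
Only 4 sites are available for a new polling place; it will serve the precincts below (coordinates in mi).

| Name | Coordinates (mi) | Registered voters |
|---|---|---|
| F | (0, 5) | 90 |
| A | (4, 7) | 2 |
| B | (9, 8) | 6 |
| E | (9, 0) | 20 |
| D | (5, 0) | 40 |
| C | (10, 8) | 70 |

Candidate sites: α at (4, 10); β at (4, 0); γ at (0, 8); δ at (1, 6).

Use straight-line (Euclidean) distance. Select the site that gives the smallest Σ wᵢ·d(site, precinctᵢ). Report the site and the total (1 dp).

δ, total 1316.9 mi

Total weighted distance at each candidate:
  α (4, 10): total = 1682.9
  β (4, 0): total = 1486.9
  γ (0, 8): total = 1650.4
  δ (1, 6): total = 1316.9
Minimum is at δ with total 1316.9 mi.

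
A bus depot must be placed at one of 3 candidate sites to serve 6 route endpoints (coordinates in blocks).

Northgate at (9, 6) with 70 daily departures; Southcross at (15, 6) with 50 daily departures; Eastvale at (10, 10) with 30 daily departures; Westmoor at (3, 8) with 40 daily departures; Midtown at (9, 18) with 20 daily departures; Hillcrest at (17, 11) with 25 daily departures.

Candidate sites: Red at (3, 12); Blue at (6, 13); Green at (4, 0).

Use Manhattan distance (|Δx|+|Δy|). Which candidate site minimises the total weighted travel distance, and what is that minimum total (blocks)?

Total weighted distance at each candidate:
  Red (3, 12): total = 2785
  Blue (6, 13): total = 2515
  Green (4, 0): total = 3520
Minimum is at Blue with total 2515 blocks.

Blue, total 2515 blocks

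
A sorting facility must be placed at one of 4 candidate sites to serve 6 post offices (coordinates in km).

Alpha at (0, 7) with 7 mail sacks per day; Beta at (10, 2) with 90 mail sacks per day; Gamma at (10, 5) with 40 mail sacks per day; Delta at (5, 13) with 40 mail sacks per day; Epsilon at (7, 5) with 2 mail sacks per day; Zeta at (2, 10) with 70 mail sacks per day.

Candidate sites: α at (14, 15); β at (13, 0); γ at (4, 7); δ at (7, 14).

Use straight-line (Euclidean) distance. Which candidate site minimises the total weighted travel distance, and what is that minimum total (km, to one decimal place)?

Total weighted distance at each candidate:
  α (14, 15): total = 3071.0
  β (13, 0): total = 2327.9
  γ (4, 7): total = 1486.8
  δ (7, 14): total = 2117.7
Minimum is at γ with total 1486.8 km.

γ, total 1486.8 km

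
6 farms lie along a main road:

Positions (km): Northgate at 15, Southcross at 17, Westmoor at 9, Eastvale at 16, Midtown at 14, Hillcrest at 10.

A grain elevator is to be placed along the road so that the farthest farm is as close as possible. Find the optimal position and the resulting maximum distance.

location 13, max distance 4

The 1-center on a line is the midpoint of the two extreme points: leftmost at 9, rightmost at 17.
Optimal location = (9 + 17)/2 = 13; maximum distance = (17 − 9)/2 = 4.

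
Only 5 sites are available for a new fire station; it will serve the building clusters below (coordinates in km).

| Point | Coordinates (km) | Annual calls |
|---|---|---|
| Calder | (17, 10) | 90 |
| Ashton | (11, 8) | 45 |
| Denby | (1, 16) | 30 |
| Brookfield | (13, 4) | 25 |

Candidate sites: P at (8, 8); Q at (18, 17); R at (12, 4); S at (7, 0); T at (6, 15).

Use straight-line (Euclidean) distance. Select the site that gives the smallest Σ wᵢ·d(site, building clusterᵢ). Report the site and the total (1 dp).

R, total 1401.8 km

Total weighted distance at each candidate:
  P (8, 8): total = 1443.7
  Q (18, 17): total = 2008.6
  R (12, 4): total = 1401.8
  S (7, 0): total = 2368.2
  T (6, 15): total = 1953.5
Minimum is at R with total 1401.8 km.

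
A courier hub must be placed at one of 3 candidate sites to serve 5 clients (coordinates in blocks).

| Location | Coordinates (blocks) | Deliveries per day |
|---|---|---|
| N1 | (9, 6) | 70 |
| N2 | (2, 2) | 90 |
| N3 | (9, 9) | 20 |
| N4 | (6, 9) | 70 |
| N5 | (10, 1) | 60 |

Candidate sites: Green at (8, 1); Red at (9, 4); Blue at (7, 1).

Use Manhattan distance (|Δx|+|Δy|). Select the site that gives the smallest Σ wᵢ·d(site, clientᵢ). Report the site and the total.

Total weighted distance at each candidate:
  Green (8, 1): total = 2050
  Red (9, 4): total = 1850
  Blue (7, 1): total = 2040
Minimum is at Red with total 1850 blocks.

Red, total 1850 blocks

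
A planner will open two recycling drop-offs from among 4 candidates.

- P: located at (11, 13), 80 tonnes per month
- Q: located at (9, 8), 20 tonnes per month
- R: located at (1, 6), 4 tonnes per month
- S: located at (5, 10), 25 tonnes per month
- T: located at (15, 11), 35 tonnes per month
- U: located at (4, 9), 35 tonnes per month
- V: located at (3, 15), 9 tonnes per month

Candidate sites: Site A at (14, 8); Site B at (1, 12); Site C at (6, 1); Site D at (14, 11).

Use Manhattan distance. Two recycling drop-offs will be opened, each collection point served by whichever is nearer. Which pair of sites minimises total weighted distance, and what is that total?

Evaluate every pair (each demand assigned to the nearer of the two):
  {Site B, Site D}: total = 1024
  {Site A, Site B}: total = 1309
  {Site A, Site D}: total = 1365
  {Site C, Site D}: total = 1370
  {Site A, Site C}: total = 1673
  {Site B, Site C}: total = 2034
Best pair: {Site B, Site D} with total 1024.

{Site B, Site D}, total 1024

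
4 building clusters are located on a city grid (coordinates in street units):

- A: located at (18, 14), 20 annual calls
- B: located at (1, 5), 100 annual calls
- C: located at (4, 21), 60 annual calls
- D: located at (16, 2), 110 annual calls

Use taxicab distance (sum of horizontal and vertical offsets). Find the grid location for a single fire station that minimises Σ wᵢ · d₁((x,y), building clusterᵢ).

(4, 5)

Manhattan distance separates: Σwᵢ(|x−xᵢ|+|y−yᵢ|) = Σwᵢ|x−xᵢ| + Σwᵢ|y−yᵢ|, so x and y are optimised independently as 1-D weighted medians.
Total weight W = 290; half = 145.
x-coordinate, sorted with cumulative weight:
  x=1 (B, w=100) cum 100
  x=4 (C, w=60) cum 160  ← median
  x=16 (D, w=110) cum 270
  x=18 (A, w=20) cum 290
⇒ x* = 4
y-coordinate, sorted with cumulative weight:
  y=2 (D, w=110) cum 110
  y=5 (B, w=100) cum 210  ← median
  y=14 (A, w=20) cum 230
  y=21 (C, w=60) cum 290
⇒ y* = 5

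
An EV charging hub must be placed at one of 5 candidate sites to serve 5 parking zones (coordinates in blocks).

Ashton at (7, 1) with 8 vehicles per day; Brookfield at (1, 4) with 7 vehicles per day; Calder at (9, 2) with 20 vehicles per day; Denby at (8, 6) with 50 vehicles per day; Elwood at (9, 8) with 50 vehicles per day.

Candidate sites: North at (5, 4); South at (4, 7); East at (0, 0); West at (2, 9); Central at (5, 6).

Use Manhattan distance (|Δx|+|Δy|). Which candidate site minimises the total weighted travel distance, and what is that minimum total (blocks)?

Central, total 708 blocks

Total weighted distance at each candidate:
  North (5, 4): total = 838
  South (4, 7): total = 864
  East (0, 0): total = 1869
  West (2, 9): total = 1276
  Central (5, 6): total = 708
Minimum is at Central with total 708 blocks.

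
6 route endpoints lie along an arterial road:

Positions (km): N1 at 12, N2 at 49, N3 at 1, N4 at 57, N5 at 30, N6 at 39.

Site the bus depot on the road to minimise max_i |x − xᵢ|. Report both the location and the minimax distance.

location 29, max distance 28

The 1-center on a line is the midpoint of the two extreme points: leftmost at 1, rightmost at 57.
Optimal location = (1 + 57)/2 = 29; maximum distance = (57 − 1)/2 = 28.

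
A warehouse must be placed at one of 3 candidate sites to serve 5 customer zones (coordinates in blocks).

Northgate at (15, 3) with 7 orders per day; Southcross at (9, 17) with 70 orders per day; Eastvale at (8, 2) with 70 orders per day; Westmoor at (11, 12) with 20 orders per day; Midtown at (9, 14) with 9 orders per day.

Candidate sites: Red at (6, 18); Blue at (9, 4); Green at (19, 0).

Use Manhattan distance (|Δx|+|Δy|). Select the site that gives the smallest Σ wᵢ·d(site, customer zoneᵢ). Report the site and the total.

Total weighted distance at each candidate:
  Red (6, 18): total = 1991
  Blue (9, 4): total = 1459
  Green (19, 0): total = 3465
Minimum is at Blue with total 1459 blocks.

Blue, total 1459 blocks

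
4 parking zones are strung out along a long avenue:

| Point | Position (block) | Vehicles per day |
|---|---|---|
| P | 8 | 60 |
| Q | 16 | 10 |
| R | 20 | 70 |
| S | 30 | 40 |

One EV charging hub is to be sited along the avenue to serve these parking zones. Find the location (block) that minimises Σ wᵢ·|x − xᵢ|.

For a sum of weighted absolute distances on a line, the optimum is the weighted median (not the mean). Total weight W = 180; half-weight = 90.
Sort by position and accumulate weight:
  block 8 (P, w=60) → cum 60
  block 16 (Q, w=10) → cum 70
  block 20 (R, w=70) → cum 140  ≥ 90 → median here
  block 30 (S, w=40) → cum 180
Optimal location: block 20.

x = 20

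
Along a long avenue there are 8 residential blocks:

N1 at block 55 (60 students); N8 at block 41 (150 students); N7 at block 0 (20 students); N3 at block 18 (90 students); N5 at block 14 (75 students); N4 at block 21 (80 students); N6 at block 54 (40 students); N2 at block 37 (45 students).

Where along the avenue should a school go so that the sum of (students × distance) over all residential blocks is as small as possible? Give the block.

x = 37

For a sum of weighted absolute distances on a line, the optimum is the weighted median (not the mean). Total weight W = 560; half-weight = 280.
Sort by position and accumulate weight:
  block 0 (N7, w=20) → cum 20
  block 14 (N5, w=75) → cum 95
  block 18 (N3, w=90) → cum 185
  block 21 (N4, w=80) → cum 265
  block 37 (N2, w=45) → cum 310  ≥ 280 → median here
  block 41 (N8, w=150) → cum 460
  block 54 (N6, w=40) → cum 500
  block 55 (N1, w=60) → cum 560
Optimal location: block 37.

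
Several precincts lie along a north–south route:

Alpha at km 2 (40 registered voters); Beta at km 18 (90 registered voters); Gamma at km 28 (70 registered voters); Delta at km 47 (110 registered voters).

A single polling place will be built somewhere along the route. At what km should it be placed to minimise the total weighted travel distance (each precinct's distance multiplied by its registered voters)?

For a sum of weighted absolute distances on a line, the optimum is the weighted median (not the mean). Total weight W = 310; half-weight = 155.
Sort by position and accumulate weight:
  km 2 (Alpha, w=40) → cum 40
  km 18 (Beta, w=90) → cum 130
  km 28 (Gamma, w=70) → cum 200  ≥ 155 → median here
  km 47 (Delta, w=110) → cum 310
Optimal location: km 28.

x = 28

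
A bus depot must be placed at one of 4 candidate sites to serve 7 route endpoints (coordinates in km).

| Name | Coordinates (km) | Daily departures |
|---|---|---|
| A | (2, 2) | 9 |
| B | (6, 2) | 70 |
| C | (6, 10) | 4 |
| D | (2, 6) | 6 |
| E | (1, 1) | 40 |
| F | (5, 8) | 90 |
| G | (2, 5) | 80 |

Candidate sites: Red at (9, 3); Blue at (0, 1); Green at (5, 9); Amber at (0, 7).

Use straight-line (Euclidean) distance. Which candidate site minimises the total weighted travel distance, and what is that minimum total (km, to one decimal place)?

Green, total 1442.4 km

Total weighted distance at each candidate:
  Red (9, 3): total = 1849.7
  Blue (0, 1): total = 1693.5
  Green (5, 9): total = 1442.4
  Amber (0, 7): total = 1563.9
Minimum is at Green with total 1442.4 km.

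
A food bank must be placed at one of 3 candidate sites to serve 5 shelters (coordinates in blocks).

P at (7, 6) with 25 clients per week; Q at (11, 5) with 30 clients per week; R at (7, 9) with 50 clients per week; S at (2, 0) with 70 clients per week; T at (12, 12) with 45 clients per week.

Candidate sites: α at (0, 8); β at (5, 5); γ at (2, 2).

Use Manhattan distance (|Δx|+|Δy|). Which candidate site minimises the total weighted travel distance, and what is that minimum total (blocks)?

β, total 1745 blocks

Total weighted distance at each candidate:
  α (0, 8): total = 2465
  β (5, 5): total = 1745
  γ (2, 2): total = 2225
Minimum is at β with total 1745 blocks.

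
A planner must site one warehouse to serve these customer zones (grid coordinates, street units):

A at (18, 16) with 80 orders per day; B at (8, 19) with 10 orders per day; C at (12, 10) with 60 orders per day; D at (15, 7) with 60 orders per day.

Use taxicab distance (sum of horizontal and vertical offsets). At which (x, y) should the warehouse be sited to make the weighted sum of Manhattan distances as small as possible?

(15, 10)

Manhattan distance separates: Σwᵢ(|x−xᵢ|+|y−yᵢ|) = Σwᵢ|x−xᵢ| + Σwᵢ|y−yᵢ|, so x and y are optimised independently as 1-D weighted medians.
Total weight W = 210; half = 105.
x-coordinate, sorted with cumulative weight:
  x=8 (B, w=10) cum 10
  x=12 (C, w=60) cum 70
  x=15 (D, w=60) cum 130  ← median
  x=18 (A, w=80) cum 210
⇒ x* = 15
y-coordinate, sorted with cumulative weight:
  y=7 (D, w=60) cum 60
  y=10 (C, w=60) cum 120  ← median
  y=16 (A, w=80) cum 200
  y=19 (B, w=10) cum 210
⇒ y* = 10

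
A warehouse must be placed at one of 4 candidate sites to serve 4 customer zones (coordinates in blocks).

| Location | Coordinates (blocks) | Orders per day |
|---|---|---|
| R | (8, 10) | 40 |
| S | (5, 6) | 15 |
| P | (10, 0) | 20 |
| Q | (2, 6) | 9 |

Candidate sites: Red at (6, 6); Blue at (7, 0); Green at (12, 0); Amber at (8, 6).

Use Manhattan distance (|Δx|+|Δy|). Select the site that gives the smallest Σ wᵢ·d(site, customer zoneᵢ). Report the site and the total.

Total weighted distance at each candidate:
  Red (6, 6): total = 491
  Blue (7, 0): total = 719
  Green (12, 0): total = 939
  Amber (8, 6): total = 419
Minimum is at Amber with total 419 blocks.

Amber, total 419 blocks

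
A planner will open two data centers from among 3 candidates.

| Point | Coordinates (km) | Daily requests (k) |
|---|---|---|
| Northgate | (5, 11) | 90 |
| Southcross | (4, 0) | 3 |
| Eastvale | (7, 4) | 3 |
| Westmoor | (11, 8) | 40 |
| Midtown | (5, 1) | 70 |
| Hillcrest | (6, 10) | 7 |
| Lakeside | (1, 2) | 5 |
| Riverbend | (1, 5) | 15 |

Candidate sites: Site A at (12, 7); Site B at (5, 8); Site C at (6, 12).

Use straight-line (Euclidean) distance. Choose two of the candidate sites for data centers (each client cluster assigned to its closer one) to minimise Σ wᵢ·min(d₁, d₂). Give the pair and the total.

{Site A, Site B}, total 980.9

Evaluate every pair (each demand assigned to the nearer of the two):
  {Site A, Site B}: total = 980.9
  {Site B, Site C}: total = 1019.9
  {Site A, Site C}: total = 1077.5
Best pair: {Site A, Site B} with total 980.9.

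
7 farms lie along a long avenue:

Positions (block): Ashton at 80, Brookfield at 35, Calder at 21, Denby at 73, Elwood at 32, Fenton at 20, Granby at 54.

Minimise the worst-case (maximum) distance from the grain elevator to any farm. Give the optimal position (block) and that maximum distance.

The 1-center on a line is the midpoint of the two extreme points: leftmost at 20, rightmost at 80.
Optimal location = (20 + 80)/2 = 50; maximum distance = (80 − 20)/2 = 30.

location 50, max distance 30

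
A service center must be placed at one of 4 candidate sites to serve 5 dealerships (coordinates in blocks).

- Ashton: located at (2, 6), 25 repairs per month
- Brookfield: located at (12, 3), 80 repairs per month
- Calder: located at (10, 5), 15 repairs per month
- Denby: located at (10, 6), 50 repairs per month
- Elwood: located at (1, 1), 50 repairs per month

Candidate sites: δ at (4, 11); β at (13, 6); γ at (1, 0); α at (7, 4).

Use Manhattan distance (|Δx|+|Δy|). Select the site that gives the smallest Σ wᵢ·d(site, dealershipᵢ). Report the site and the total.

Total weighted distance at each candidate:
  δ (4, 11): total = 2835
  β (13, 6): total = 1655
  γ (1, 0): total = 2305
  α (7, 4): total = 1415
Minimum is at α with total 1415 blocks.

α, total 1415 blocks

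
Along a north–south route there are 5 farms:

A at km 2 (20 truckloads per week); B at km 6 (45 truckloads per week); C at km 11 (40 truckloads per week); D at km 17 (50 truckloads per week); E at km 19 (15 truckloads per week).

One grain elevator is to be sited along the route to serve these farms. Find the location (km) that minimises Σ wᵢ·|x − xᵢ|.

x = 11

For a sum of weighted absolute distances on a line, the optimum is the weighted median (not the mean). Total weight W = 170; half-weight = 85.
Sort by position and accumulate weight:
  km 2 (A, w=20) → cum 20
  km 6 (B, w=45) → cum 65
  km 11 (C, w=40) → cum 105  ≥ 85 → median here
  km 17 (D, w=50) → cum 155
  km 19 (E, w=15) → cum 170
Optimal location: km 11.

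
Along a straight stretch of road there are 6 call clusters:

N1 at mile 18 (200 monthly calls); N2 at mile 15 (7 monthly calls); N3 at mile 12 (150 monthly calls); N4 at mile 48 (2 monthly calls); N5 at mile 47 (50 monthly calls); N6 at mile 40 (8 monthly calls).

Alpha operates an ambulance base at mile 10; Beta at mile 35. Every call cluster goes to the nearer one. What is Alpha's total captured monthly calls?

357

The indifferent point is the midpoint (10+35)/2 = 22.5; call clusters left of it (closer to Alpha at 10) go to Alpha, those right go to Beta.
  N3 at 12 (w=150) → Alpha
  N2 at 15 (w=7) → Alpha
  N1 at 18 (w=200) → Alpha
  N6 at 40 (w=8) → Beta
  N5 at 47 (w=50) → Beta
  N4 at 48 (w=2) → Beta
Alpha captures 357; Beta captures 60.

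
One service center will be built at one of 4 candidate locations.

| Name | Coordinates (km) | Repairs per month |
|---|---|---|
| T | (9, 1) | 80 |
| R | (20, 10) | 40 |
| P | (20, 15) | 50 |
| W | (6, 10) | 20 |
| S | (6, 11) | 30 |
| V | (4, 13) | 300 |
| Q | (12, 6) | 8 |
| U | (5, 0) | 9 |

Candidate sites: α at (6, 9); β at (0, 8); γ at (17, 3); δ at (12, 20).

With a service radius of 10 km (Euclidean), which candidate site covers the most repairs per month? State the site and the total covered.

α, covering 447

Coverage radius r = 10 km; a point is covered iff (Δx)²+(Δy)² ≤ 10² = 100.
  α (6, 9): covers {T, W, S, V, Q, U} → 447
  β (0, 8): covers {W, S, V, U} → 359
  γ (17, 3): covers {T, R, Q} → 128
  δ (12, 20): covers {P} → 50
Maximum coverage at α: 447 repairs per month.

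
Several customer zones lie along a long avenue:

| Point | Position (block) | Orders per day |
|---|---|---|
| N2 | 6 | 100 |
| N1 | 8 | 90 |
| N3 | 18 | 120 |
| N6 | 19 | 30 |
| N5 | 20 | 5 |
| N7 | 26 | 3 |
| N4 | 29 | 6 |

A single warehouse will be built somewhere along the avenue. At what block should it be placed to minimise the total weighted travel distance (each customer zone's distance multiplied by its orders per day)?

x = 8

For a sum of weighted absolute distances on a line, the optimum is the weighted median (not the mean). Total weight W = 354; half-weight = 177.
Sort by position and accumulate weight:
  block 6 (N2, w=100) → cum 100
  block 8 (N1, w=90) → cum 190  ≥ 177 → median here
  block 18 (N3, w=120) → cum 310
  block 19 (N6, w=30) → cum 340
  block 20 (N5, w=5) → cum 345
  block 26 (N7, w=3) → cum 348
  block 29 (N4, w=6) → cum 354
Optimal location: block 8.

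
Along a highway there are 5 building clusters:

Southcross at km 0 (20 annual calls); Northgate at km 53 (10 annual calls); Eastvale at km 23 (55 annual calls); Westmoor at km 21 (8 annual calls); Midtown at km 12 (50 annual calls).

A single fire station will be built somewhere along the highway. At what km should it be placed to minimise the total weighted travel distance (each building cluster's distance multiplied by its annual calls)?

x = 21

For a sum of weighted absolute distances on a line, the optimum is the weighted median (not the mean). Total weight W = 143; half-weight = 71.5.
Sort by position and accumulate weight:
  km 0 (Southcross, w=20) → cum 20
  km 12 (Midtown, w=50) → cum 70
  km 21 (Westmoor, w=8) → cum 78  ≥ 71.5 → median here
  km 23 (Eastvale, w=55) → cum 133
  km 53 (Northgate, w=10) → cum 143
Optimal location: km 21.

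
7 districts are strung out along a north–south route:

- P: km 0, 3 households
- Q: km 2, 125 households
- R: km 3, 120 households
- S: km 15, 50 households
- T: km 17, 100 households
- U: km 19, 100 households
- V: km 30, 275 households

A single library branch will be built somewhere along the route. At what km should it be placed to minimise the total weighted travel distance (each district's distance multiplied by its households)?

For a sum of weighted absolute distances on a line, the optimum is the weighted median (not the mean). Total weight W = 773; half-weight = 386.5.
Sort by position and accumulate weight:
  km 0 (P, w=3) → cum 3
  km 2 (Q, w=125) → cum 128
  km 3 (R, w=120) → cum 248
  km 15 (S, w=50) → cum 298
  km 17 (T, w=100) → cum 398  ≥ 386.5 → median here
  km 19 (U, w=100) → cum 498
  km 30 (V, w=275) → cum 773
Optimal location: km 17.

x = 17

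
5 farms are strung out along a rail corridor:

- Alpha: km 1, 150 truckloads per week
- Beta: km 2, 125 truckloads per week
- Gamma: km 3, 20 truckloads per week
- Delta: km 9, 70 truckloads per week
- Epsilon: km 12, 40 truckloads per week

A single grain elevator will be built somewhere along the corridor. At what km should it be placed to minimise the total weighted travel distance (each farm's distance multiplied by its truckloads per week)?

For a sum of weighted absolute distances on a line, the optimum is the weighted median (not the mean). Total weight W = 405; half-weight = 202.5.
Sort by position and accumulate weight:
  km 1 (Alpha, w=150) → cum 150
  km 2 (Beta, w=125) → cum 275  ≥ 202.5 → median here
  km 3 (Gamma, w=20) → cum 295
  km 9 (Delta, w=70) → cum 365
  km 12 (Epsilon, w=40) → cum 405
Optimal location: km 2.

x = 2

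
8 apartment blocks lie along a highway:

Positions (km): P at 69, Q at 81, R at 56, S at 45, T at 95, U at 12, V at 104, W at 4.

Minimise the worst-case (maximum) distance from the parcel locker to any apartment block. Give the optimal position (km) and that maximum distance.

location 54, max distance 50

The 1-center on a line is the midpoint of the two extreme points: leftmost at 4, rightmost at 104.
Optimal location = (4 + 104)/2 = 54; maximum distance = (104 − 4)/2 = 50.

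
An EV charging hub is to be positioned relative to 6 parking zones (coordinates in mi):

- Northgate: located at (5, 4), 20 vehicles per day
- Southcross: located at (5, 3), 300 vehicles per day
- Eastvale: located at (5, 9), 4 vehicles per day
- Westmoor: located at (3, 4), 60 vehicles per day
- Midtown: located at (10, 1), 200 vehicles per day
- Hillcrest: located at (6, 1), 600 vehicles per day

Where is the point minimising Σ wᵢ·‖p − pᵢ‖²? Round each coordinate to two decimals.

(6.25, 1.74)

The minimiser of Σwᵢ‖p−pᵢ‖² is the weighted centroid p* = (Σwᵢpᵢ)/(Σwᵢ).
Σwᵢ = 1184.
Σwᵢxᵢ = 20·5 + 300·5 + 4·5 + 60·3 + 200·10 + 600·6 = 7400.
Σwᵢyᵢ = 20·4 + 300·3 + 4·9 + 60·4 + 200·1 + 600·1 = 2056.
x* = 7400/1184 = 6.25, y* = 2056/1184 = 1.74.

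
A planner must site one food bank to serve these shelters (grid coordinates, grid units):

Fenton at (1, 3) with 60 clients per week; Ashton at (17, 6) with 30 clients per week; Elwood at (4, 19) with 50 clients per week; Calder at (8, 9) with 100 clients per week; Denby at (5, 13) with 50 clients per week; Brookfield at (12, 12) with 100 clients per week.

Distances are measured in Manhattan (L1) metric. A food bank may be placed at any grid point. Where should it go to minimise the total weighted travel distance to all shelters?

Manhattan distance separates: Σwᵢ(|x−xᵢ|+|y−yᵢ|) = Σwᵢ|x−xᵢ| + Σwᵢ|y−yᵢ|, so x and y are optimised independently as 1-D weighted medians.
Total weight W = 390; half = 195.
x-coordinate, sorted with cumulative weight:
  x=1 (Fenton, w=60) cum 60
  x=4 (Elwood, w=50) cum 110
  x=5 (Denby, w=50) cum 160
  x=8 (Calder, w=100) cum 260  ← median
  x=12 (Brookfield, w=100) cum 360
  x=17 (Ashton, w=30) cum 390
⇒ x* = 8
y-coordinate, sorted with cumulative weight:
  y=3 (Fenton, w=60) cum 60
  y=6 (Ashton, w=30) cum 90
  y=9 (Calder, w=100) cum 190
  y=12 (Brookfield, w=100) cum 290  ← median
  y=13 (Denby, w=50) cum 340
  y=19 (Elwood, w=50) cum 390
⇒ y* = 12

(8, 12)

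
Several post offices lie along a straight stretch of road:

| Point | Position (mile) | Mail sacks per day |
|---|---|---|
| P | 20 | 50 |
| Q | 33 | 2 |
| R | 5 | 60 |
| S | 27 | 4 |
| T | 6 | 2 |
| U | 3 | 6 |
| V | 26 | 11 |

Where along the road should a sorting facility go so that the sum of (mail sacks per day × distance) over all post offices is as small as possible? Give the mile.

x = 6

For a sum of weighted absolute distances on a line, the optimum is the weighted median (not the mean). Total weight W = 135; half-weight = 67.5.
Sort by position and accumulate weight:
  mile 3 (U, w=6) → cum 6
  mile 5 (R, w=60) → cum 66
  mile 6 (T, w=2) → cum 68  ≥ 67.5 → median here
  mile 20 (P, w=50) → cum 118
  mile 26 (V, w=11) → cum 129
  mile 27 (S, w=4) → cum 133
  mile 33 (Q, w=2) → cum 135
Optimal location: mile 6.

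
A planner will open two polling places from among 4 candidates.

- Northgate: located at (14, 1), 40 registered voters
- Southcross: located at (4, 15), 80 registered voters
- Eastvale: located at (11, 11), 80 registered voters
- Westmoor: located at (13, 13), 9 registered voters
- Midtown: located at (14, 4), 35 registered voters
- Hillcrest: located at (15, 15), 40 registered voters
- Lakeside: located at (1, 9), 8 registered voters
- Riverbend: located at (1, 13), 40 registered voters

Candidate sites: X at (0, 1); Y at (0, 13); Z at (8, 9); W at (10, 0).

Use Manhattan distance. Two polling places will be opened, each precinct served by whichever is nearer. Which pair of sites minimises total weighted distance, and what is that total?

{Y, Z}, total 2506

Evaluate every pair (each demand assigned to the nearer of the two):
  {Y, Z}: total = 2506
  {Z, W}: total = 2777
  {Y, W}: total = 2797
  {X, Z}: total = 3242
  {X, Y}: total = 3552
  {X, W}: total = 4416
Best pair: {Y, Z} with total 2506.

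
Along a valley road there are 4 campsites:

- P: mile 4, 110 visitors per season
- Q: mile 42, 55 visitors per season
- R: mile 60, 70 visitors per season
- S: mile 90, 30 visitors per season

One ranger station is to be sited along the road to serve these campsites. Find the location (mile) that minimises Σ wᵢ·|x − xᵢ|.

For a sum of weighted absolute distances on a line, the optimum is the weighted median (not the mean). Total weight W = 265; half-weight = 132.5.
Sort by position and accumulate weight:
  mile 4 (P, w=110) → cum 110
  mile 42 (Q, w=55) → cum 165  ≥ 132.5 → median here
  mile 60 (R, w=70) → cum 235
  mile 90 (S, w=30) → cum 265
Optimal location: mile 42.

x = 42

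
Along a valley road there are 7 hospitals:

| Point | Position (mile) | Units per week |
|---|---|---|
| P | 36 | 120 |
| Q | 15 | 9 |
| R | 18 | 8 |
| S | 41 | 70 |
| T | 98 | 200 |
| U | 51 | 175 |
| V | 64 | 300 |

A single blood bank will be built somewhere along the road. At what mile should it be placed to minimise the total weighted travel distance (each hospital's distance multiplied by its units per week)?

x = 64

For a sum of weighted absolute distances on a line, the optimum is the weighted median (not the mean). Total weight W = 882; half-weight = 441.
Sort by position and accumulate weight:
  mile 15 (Q, w=9) → cum 9
  mile 18 (R, w=8) → cum 17
  mile 36 (P, w=120) → cum 137
  mile 41 (S, w=70) → cum 207
  mile 51 (U, w=175) → cum 382
  mile 64 (V, w=300) → cum 682  ≥ 441 → median here
  mile 98 (T, w=200) → cum 882
Optimal location: mile 64.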